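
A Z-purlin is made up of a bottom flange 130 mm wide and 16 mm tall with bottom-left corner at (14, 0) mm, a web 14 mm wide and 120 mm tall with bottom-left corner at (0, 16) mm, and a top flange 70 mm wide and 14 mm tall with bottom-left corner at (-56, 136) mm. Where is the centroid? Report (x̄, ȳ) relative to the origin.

x̄ = 32.81 mm, ȳ = 60.01 mm

Part | A | x̄ᵢ | ȳᵢ | A·x̄ᵢ | A·ȳᵢ
bottom flange | 2080.00 | 79.00 | 8.00 | 164320.00 | 16640.00
web | 1680.00 | 7.00 | 76.00 | 11760.00 | 127680.00
top flange | 980.00 | -21.00 | 143.00 | -20580.00 | 140140.00
Σ | 4740.00 |  |  | 155500.00 | 284460.00
x̄ = 155500.00 / 4740.00 = 32.81 mm
ȳ = 284460.00 / 4740.00 = 60.01 mm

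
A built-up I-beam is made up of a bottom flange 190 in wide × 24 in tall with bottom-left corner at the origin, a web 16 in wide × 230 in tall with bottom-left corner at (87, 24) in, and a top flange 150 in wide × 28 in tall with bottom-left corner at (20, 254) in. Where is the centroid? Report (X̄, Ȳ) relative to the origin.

X̄ = 95.00 in, Ȳ = 136.00 in

bottom flange: A = 190 × 24 = 4560.00, centroid at (95.00, 12.00).
web: A = 16 × 230 = 3680.00, centroid at (95.00, 139.00).
top flange: A = 150 × 28 = 4200.00, centroid at (95.00, 268.00).
ΣA = 12440.00 in²
ΣAX̄ = (4560.00)(95.00) + (3680.00)(95.00) + (4200.00)(95.00) = 1181800.00 in³
ΣAȲ = (4560.00)(12.00) + (3680.00)(139.00) + (4200.00)(268.00) = 1691840.00 in³
X̄ = 1181800.00 / 12440.00 = 95.00 in
Ȳ = 1691840.00 / 12440.00 = 136.00 in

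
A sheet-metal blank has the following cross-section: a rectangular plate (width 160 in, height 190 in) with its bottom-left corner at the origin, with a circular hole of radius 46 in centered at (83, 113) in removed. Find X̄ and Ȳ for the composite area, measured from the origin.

X̄ = 79.16 in, Ȳ = 89.96 in

plate: A = 160 × 190 = 30400.00, centroid at (80.00, 95.00).
hole: A = −π·46² = -6647.61, centroid at (83.00, 113.00).
ΣA = 23752.39 in²
ΣAX̄ = (30400.00)(80.00) + (-6647.61)(83.00) = 1880248.37 in³
ΣAȲ = (30400.00)(95.00) + (-6647.61)(113.00) = 2136820.06 in³
X̄ = 1880248.37 / 23752.39 = 79.16 in
Ȳ = 2136820.06 / 23752.39 = 89.96 in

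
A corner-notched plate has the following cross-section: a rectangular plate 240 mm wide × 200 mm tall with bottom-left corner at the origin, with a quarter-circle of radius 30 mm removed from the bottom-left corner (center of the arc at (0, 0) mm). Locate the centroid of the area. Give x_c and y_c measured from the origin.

x_c = 121.60 mm, y_c = 101.30 mm

plate: A = 240 × 200 = 48000.00, centroid at (120.00, 100.00).
removed quarter-circle: A = −¼π·30² = -706.86, centroid at (12.73, 12.73).
ΣA = 47293.14 mm², ΣAx_c = 5751000.00 mm³, ΣAy_c = 4791000.00 mm³.
x_c = 5751000.00/47293.14 = 121.60 mm; y_c = 4791000.00/47293.14 = 101.30 mm.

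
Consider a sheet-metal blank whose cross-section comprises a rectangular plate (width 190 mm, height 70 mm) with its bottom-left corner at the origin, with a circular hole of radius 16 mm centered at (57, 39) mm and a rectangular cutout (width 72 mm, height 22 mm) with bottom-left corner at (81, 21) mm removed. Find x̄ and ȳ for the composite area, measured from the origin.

x̄ = 94.61 mm, ȳ = 35.14 mm

plate: A = 190 × 70 = 13300.00, centroid at (95.00, 35.00).
hole 1: A = −π·16² = -804.25, centroid at (57.00, 39.00).
hole 2: A = −(72 × 22) = -1584.00, centroid at (117.00, 32.00).
ΣA = 10911.75 mm², ΣAx̄ = 1032329.88 mm³, ΣAȳ = 383446.34 mm³.
x̄ = 1032329.88/10911.75 = 94.61 mm; ȳ = 383446.34/10911.75 = 35.14 mm.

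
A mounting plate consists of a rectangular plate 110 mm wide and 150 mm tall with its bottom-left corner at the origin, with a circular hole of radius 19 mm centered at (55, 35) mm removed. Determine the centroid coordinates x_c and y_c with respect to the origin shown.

plate: A = 110 × 150 = 16500.00, centroid at (55.00, 75.00).
hole: A = −π·19² = -1134.11, centroid at (55.00, 35.00).
ΣA = 15365.89 mm², ΣAx_c = 845123.68 mm³, ΣAy_c = 1197805.98 mm³.
x_c = 845123.68/15365.89 = 55.00 mm; y_c = 1197805.98/15365.89 = 77.95 mm.

x_c = 55.00 mm, y_c = 77.95 mm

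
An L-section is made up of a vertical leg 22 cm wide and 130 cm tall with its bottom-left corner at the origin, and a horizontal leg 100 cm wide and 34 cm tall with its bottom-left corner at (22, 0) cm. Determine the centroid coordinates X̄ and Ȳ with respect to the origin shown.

Part | A | x̄ᵢ | ȳᵢ | A·x̄ᵢ | A·ȳᵢ
vertical leg | 2860.00 | 11.00 | 65.00 | 31460.00 | 185900.00
horizontal leg | 3400.00 | 72.00 | 17.00 | 244800.00 | 57800.00
Σ | 6260.00 |  |  | 276260.00 | 243700.00
X̄ = 276260.00 / 6260.00 = 44.13 cm
Ȳ = 243700.00 / 6260.00 = 38.93 cm

X̄ = 44.13 cm, Ȳ = 38.93 cm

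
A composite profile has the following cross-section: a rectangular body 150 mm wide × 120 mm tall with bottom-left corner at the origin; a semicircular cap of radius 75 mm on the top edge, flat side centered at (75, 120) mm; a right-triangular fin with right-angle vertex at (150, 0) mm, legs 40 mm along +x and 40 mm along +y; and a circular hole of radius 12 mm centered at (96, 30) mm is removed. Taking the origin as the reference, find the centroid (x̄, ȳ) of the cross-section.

rectangular body: A = 150 × 120 = 18000.00, centroid at (75.00, 60.00).
semicircular top: A = ½π·75² = 8835.73, centroid at (75.00, 151.83).
triangular fin: A = ½·40·40 = 800.00, centroid at (163.33, 13.33).
hole: A = −π·12² = -452.39, centroid at (96.00, 30.00).
ΣA = 27183.34 mm², ΣAx̄ = 2099916.99 mm³, ΣAȳ = 2418632.51 mm³.
x̄ = 2099916.99/27183.34 = 77.25 mm; ȳ = 2418632.51/27183.34 = 88.97 mm.

x̄ = 77.25 mm, ȳ = 88.97 mm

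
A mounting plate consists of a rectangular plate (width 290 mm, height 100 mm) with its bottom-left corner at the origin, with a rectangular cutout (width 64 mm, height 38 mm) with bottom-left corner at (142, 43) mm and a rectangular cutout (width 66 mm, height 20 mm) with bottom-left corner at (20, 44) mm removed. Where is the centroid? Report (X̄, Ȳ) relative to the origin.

X̄ = 147.02 mm, Ȳ = 48.63 mm

plate: A = 290 × 100 = 29000.00, centroid at (145.00, 50.00).
hole 1: A = −(64 × 38) = -2432.00, centroid at (174.00, 62.00).
hole 2: A = −(66 × 20) = -1320.00, centroid at (53.00, 54.00).
ΣA = 25248.00 mm², ΣAX̄ = 3711872.00 mm³, ΣAȲ = 1227936.00 mm³.
X̄ = 3711872.00/25248.00 = 147.02 mm; Ȳ = 1227936.00/25248.00 = 48.63 mm.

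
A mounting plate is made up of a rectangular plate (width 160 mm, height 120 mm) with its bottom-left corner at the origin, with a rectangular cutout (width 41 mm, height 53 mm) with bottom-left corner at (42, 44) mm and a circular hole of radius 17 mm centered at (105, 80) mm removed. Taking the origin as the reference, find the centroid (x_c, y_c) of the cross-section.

x_c = 80.95 mm, y_c = 57.46 mm

plate: A = 160 × 120 = 19200.00, centroid at (80.00, 60.00).
hole 1: A = −(41 × 53) = -2173.00, centroid at (62.50, 70.50).
hole 2: A = −π·17² = -907.92, centroid at (105.00, 80.00).
ΣA = 16119.08 mm²
ΣAx_c = (19200.00)(80.00) + (-2173.00)(62.50) + (-907.92)(105.00) = 1304855.87 mm³
ΣAy_c = (19200.00)(60.00) + (-2173.00)(70.50) + (-907.92)(80.00) = 926169.88 mm³
x_c = 1304855.87 / 16119.08 = 80.95 mm
y_c = 926169.88 / 16119.08 = 57.46 mm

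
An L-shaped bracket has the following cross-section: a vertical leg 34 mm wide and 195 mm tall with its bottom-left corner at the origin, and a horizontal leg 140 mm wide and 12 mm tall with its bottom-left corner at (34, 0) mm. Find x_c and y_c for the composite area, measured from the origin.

x_c = 34.59 mm, y_c = 79.00 mm

Part | A | x̄ᵢ | ȳᵢ | A·x̄ᵢ | A·ȳᵢ
vertical leg | 6630.00 | 17.00 | 97.50 | 112710.00 | 646425.00
horizontal leg | 1680.00 | 104.00 | 6.00 | 174720.00 | 10080.00
Σ | 8310.00 |  |  | 287430.00 | 656505.00
x_c = 287430.00 / 8310.00 = 34.59 mm
y_c = 656505.00 / 8310.00 = 79.00 mm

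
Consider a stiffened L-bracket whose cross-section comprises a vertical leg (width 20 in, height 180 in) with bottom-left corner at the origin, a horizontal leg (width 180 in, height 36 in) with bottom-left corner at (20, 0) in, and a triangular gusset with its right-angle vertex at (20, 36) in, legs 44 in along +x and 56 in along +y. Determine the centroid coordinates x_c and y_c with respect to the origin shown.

x_c = 69.97 in, y_c = 44.91 in

vertical leg: A = 20 × 180 = 3600.00, centroid at (10.00, 90.00).
horizontal leg: A = 180 × 36 = 6480.00, centroid at (110.00, 18.00).
gusset: A = ½·44·56 = 1232.00, centroid at (34.67, 54.67).
ΣA = 11312.00 in², ΣAx_c = 791509.33 in³, ΣAy_c = 507989.33 in³.
x_c = 791509.33/11312.00 = 69.97 in; y_c = 507989.33/11312.00 = 44.91 in.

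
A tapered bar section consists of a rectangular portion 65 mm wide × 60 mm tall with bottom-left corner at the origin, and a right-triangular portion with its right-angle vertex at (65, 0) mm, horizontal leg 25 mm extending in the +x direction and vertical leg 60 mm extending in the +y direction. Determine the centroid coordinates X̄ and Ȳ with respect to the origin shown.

Part | A | x̄ᵢ | ȳᵢ | A·x̄ᵢ | A·ȳᵢ
rectangular portion | 3900.00 | 32.50 | 30.00 | 126750.00 | 117000.00
triangular portion | 750.00 | 73.33 | 20.00 | 55000.00 | 15000.00
Σ | 4650.00 |  |  | 181750.00 | 132000.00
X̄ = 181750.00 / 4650.00 = 39.09 mm
Ȳ = 132000.00 / 4650.00 = 28.39 mm

X̄ = 39.09 mm, Ȳ = 28.39 mm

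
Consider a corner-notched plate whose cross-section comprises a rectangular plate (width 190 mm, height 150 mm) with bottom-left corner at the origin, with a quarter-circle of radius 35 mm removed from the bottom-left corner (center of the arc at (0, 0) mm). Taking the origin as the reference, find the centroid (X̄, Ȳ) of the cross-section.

X̄ = 97.80 mm, Ȳ = 77.10 mm

plate: A = 190 × 150 = 28500.00, centroid at (95.00, 75.00).
removed quarter-circle: A = −¼π·35² = -962.11, centroid at (14.85, 14.85).
ΣA = 27537.89 mm², ΣAX̄ = 2693208.33 mm³, ΣAȲ = 2123208.33 mm³.
X̄ = 2693208.33/27537.89 = 97.80 mm; Ȳ = 2123208.33/27537.89 = 77.10 mm.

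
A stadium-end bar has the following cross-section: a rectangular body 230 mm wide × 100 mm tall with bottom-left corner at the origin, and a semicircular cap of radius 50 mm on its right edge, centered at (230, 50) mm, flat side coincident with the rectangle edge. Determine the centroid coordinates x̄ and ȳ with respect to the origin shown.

x̄ = 134.87 mm, ȳ = 50.00 mm

rectangular body: A = 230 × 100 = 23000.00, centroid at (115.00, 50.00).
semicircular end: A = ½π·50² = 3926.99, centroid at (251.22, 50.00).
ΣA = 26926.99 mm², ΣAx̄ = 3631541.22 mm³, ΣAȳ = 1346349.54 mm³.
x̄ = 3631541.22/26926.99 = 134.87 mm; ȳ = 1346349.54/26926.99 = 50.00 mm.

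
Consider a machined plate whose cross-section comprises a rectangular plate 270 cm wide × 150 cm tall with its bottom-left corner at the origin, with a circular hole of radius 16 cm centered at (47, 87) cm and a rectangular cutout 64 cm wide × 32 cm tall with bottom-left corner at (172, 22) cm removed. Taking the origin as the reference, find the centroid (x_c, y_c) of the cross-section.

x_c = 133.13 cm, y_c = 76.76 cm

plate: A = 270 × 150 = 40500.00, centroid at (135.00, 75.00).
hole 1: A = −π·16² = -804.25, centroid at (47.00, 87.00).
hole 2: A = −(64 × 32) = -2048.00, centroid at (204.00, 38.00).
ΣA = 37647.75 cm²
ΣAx_c = (40500.00)(135.00) + (-804.25)(47.00) + (-2048.00)(204.00) = 5011908.36 cm³
ΣAy_c = (40500.00)(75.00) + (-804.25)(87.00) + (-2048.00)(38.00) = 2889706.45 cm³
x_c = 5011908.36 / 37647.75 = 133.13 cm
y_c = 2889706.45 / 37647.75 = 76.76 cm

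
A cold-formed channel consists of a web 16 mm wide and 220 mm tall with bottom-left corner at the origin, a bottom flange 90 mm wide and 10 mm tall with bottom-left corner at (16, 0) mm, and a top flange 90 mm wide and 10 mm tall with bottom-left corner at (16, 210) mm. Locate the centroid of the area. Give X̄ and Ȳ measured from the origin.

web: A = 16 × 220 = 3520.00, centroid at (8.00, 110.00).
bottom flange: A = 90 × 10 = 900.00, centroid at (61.00, 5.00).
top flange: A = 90 × 10 = 900.00, centroid at (61.00, 215.00).
ΣA = 5320.00 mm², ΣAX̄ = 137960.00 mm³, ΣAȲ = 585200.00 mm³.
X̄ = 137960.00/5320.00 = 25.93 mm; Ȳ = 585200.00/5320.00 = 110.00 mm.

X̄ = 25.93 mm, Ȳ = 110.00 mm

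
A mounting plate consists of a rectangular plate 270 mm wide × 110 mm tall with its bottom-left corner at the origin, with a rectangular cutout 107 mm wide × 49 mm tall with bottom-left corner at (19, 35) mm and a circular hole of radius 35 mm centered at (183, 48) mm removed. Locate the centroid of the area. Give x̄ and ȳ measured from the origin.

plate: A = 270 × 110 = 29700.00, centroid at (135.00, 55.00).
hole 1: A = −(107 × 49) = -5243.00, centroid at (72.50, 59.50).
hole 2: A = −π·35² = -3848.45, centroid at (183.00, 48.00).
ΣA = 20608.55 mm²
ΣAx̄ = (29700.00)(135.00) + (-5243.00)(72.50) + (-3848.45)(183.00) = 2925115.97 mm³
ΣAȳ = (29700.00)(55.00) + (-5243.00)(59.50) + (-3848.45)(48.00) = 1136815.85 mm³
x̄ = 2925115.97 / 20608.55 = 141.94 mm
ȳ = 1136815.85 / 20608.55 = 55.16 mm

x̄ = 141.94 mm, ȳ = 55.16 mm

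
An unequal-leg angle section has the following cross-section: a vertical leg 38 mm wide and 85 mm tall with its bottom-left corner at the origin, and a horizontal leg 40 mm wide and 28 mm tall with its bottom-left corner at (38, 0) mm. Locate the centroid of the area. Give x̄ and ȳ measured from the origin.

vertical leg: A = 38 × 85 = 3230.00, centroid at (19.00, 42.50).
horizontal leg: A = 40 × 28 = 1120.00, centroid at (58.00, 14.00).
ΣA = 4350.00 mm², ΣAx̄ = 126330.00 mm³, ΣAȳ = 152955.00 mm³.
x̄ = 126330.00/4350.00 = 29.04 mm; ȳ = 152955.00/4350.00 = 35.16 mm.

x̄ = 29.04 mm, ȳ = 35.16 mm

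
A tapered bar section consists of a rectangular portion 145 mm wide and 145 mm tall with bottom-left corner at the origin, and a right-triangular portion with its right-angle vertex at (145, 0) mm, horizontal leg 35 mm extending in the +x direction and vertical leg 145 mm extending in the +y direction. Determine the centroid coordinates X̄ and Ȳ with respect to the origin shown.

X̄ = 81.56 mm, Ȳ = 69.90 mm

Part | A | x̄ᵢ | ȳᵢ | A·x̄ᵢ | A·ȳᵢ
rectangular portion | 21025.00 | 72.50 | 72.50 | 1524312.50 | 1524312.50
triangular portion | 2537.50 | 156.67 | 48.33 | 397541.67 | 122645.83
Σ | 23562.50 |  |  | 1921854.17 | 1646958.33
X̄ = 1921854.17 / 23562.50 = 81.56 mm
Ȳ = 1646958.33 / 23562.50 = 69.90 mm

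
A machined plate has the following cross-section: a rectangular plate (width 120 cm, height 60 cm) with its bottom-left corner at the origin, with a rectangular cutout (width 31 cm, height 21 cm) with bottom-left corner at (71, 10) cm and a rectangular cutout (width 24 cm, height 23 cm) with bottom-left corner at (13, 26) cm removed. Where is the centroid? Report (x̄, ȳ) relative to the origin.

Part | A | x̄ᵢ | ȳᵢ | A·x̄ᵢ | A·ȳᵢ
plate | 7200.00 | 60.00 | 30.00 | 432000.00 | 216000.00
hole 1 | -651.00 | 86.50 | 20.50 | -56311.50 | -13345.50
hole 2 | -552.00 | 25.00 | 37.50 | -13800.00 | -20700.00
Σ | 5997.00 |  |  | 361888.50 | 181954.50
x̄ = 361888.50 / 5997.00 = 60.34 cm
ȳ = 181954.50 / 5997.00 = 30.34 cm

x̄ = 60.34 cm, ȳ = 30.34 cm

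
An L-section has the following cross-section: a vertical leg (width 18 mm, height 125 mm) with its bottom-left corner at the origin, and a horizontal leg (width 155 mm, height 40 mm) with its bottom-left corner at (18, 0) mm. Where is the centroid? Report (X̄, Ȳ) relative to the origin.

X̄ = 72.47 mm, Ȳ = 31.32 mm

vertical leg: A = 18 × 125 = 2250.00, centroid at (9.00, 62.50).
horizontal leg: A = 155 × 40 = 6200.00, centroid at (95.50, 20.00).
ΣA = 8450.00 mm²
ΣAX̄ = (2250.00)(9.00) + (6200.00)(95.50) = 612350.00 mm³
ΣAȲ = (2250.00)(62.50) + (6200.00)(20.00) = 264625.00 mm³
X̄ = 612350.00 / 8450.00 = 72.47 mm
Ȳ = 264625.00 / 8450.00 = 31.32 mm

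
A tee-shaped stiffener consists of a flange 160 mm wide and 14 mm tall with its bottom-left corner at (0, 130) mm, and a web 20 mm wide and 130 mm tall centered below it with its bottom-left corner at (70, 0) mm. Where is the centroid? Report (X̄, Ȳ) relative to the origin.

X̄ = 80.00 mm, Ȳ = 98.32 mm

web: A = 20 × 130 = 2600.00, centroid at (80.00, 65.00).
flange: A = 160 × 14 = 2240.00, centroid at (80.00, 137.00).
ΣA = 4840.00 mm², ΣAX̄ = 387200.00 mm³, ΣAȲ = 475880.00 mm³.
X̄ = 387200.00/4840.00 = 80.00 mm; Ȳ = 475880.00/4840.00 = 98.32 mm.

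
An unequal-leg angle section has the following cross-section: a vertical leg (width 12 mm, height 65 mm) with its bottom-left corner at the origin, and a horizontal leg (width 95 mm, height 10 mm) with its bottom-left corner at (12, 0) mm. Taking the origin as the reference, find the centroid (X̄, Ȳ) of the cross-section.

Part | A | x̄ᵢ | ȳᵢ | A·x̄ᵢ | A·ȳᵢ
vertical leg | 780.00 | 6.00 | 32.50 | 4680.00 | 25350.00
horizontal leg | 950.00 | 59.50 | 5.00 | 56525.00 | 4750.00
Σ | 1730.00 |  |  | 61205.00 | 30100.00
X̄ = 61205.00 / 1730.00 = 35.38 mm
Ȳ = 30100.00 / 1730.00 = 17.40 mm

X̄ = 35.38 mm, Ȳ = 17.40 mm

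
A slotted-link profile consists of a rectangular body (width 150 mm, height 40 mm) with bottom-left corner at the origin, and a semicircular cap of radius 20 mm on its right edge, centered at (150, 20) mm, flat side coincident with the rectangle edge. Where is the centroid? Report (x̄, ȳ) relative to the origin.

x̄ = 82.91 mm, ȳ = 20.00 mm

rectangular body: A = 150 × 40 = 6000.00, centroid at (75.00, 20.00).
semicircular end: A = ½π·20² = 628.32, centroid at (158.49, 20.00).
ΣA = 6628.32 mm²
ΣAx̄ = (6000.00)(75.00) + (628.32)(158.49) = 549581.11 mm³
ΣAȳ = (6000.00)(20.00) + (628.32)(20.00) = 132566.37 mm³
x̄ = 549581.11 / 6628.32 = 82.91 mm
ȳ = 132566.37 / 6628.32 = 20.00 mm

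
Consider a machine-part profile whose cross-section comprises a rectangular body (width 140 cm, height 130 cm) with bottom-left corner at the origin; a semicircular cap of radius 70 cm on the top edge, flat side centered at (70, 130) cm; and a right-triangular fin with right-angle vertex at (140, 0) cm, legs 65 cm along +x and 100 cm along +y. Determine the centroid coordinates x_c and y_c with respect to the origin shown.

x_c = 80.22 cm, y_c = 86.48 cm

rectangular body: A = 140 × 130 = 18200.00, centroid at (70.00, 65.00).
semicircular top: A = ½π·70² = 7696.90, centroid at (70.00, 159.71).
triangular fin: A = ½·65·100 = 3250.00, centroid at (161.67, 33.33).
ΣA = 29146.90 cm², ΣAx_c = 2338199.81 cm³, ΣAy_c = 2520597.26 cm³.
x_c = 2338199.81/29146.90 = 80.22 cm; y_c = 2520597.26/29146.90 = 86.48 cm.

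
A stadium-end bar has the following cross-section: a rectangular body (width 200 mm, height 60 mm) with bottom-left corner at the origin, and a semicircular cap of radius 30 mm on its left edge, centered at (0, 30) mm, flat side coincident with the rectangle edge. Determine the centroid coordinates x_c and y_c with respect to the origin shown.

x_c = 88.12 mm, y_c = 30.00 mm

rectangular body: A = 200 × 60 = 12000.00, centroid at (100.00, 30.00).
semicircular end: A = ½π·30² = 1413.72, centroid at (-12.73, 30.00).
ΣA = 13413.72 mm², ΣAx_c = 1182000.00 mm³, ΣAy_c = 402411.50 mm³.
x_c = 1182000.00/13413.72 = 88.12 mm; y_c = 402411.50/13413.72 = 30.00 mm.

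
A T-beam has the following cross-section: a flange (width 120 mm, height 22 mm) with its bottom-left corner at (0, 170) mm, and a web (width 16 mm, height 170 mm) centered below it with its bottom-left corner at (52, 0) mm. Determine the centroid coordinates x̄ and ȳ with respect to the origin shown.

web: A = 16 × 170 = 2720.00, centroid at (60.00, 85.00).
flange: A = 120 × 22 = 2640.00, centroid at (60.00, 181.00).
ΣA = 5360.00 mm², ΣAx̄ = 321600.00 mm³, ΣAȳ = 709040.00 mm³.
x̄ = 321600.00/5360.00 = 60.00 mm; ȳ = 709040.00/5360.00 = 132.28 mm.

x̄ = 60.00 mm, ȳ = 132.28 mm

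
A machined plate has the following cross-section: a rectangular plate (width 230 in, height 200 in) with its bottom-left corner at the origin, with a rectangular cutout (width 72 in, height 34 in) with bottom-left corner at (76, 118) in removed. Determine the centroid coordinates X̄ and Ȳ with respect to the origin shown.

X̄ = 115.17 in, Ȳ = 98.03 in

plate: A = 230 × 200 = 46000.00, centroid at (115.00, 100.00).
hole: A = −(72 × 34) = -2448.00, centroid at (112.00, 135.00).
ΣA = 43552.00 in², ΣAX̄ = 5015824.00 in³, ΣAȲ = 4269520.00 in³.
X̄ = 5015824.00/43552.00 = 115.17 in; Ȳ = 4269520.00/43552.00 = 98.03 in.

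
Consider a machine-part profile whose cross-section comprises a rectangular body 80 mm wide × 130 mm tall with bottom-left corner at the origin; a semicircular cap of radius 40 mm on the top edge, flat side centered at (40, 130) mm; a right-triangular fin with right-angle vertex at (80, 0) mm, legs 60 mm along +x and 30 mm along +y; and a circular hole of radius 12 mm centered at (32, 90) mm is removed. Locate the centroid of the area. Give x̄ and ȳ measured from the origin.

rectangular body: A = 80 × 130 = 10400.00, centroid at (40.00, 65.00).
semicircular top: A = ½π·40² = 2513.27, centroid at (40.00, 146.98).
triangular fin: A = ½·60·30 = 900.00, centroid at (100.00, 10.00).
hole: A = −π·12² = -452.39, centroid at (32.00, 90.00).
ΣA = 13360.88 mm²
ΣAx̄ = (10400.00)(40.00) + (2513.27)(40.00) + (900.00)(100.00) + (-452.39)(32.00) = 592054.51 mm³
ΣAȳ = (10400.00)(65.00) + (2513.27)(146.98) + (900.00)(10.00) + (-452.39)(90.00) = 1013677.26 mm³
x̄ = 592054.51 / 13360.88 = 44.31 mm
ȳ = 1013677.26 / 13360.88 = 75.87 mm

x̄ = 44.31 mm, ȳ = 75.87 mm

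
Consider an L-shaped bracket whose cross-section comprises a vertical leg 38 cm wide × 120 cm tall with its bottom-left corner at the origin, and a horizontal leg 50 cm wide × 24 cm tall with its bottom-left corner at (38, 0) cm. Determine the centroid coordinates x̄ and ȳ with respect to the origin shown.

x̄ = 28.17 cm, ȳ = 50.00 cm

vertical leg: A = 38 × 120 = 4560.00, centroid at (19.00, 60.00).
horizontal leg: A = 50 × 24 = 1200.00, centroid at (63.00, 12.00).
ΣA = 5760.00 cm², ΣAx̄ = 162240.00 cm³, ΣAȳ = 288000.00 cm³.
x̄ = 162240.00/5760.00 = 28.17 cm; ȳ = 288000.00/5760.00 = 50.00 cm.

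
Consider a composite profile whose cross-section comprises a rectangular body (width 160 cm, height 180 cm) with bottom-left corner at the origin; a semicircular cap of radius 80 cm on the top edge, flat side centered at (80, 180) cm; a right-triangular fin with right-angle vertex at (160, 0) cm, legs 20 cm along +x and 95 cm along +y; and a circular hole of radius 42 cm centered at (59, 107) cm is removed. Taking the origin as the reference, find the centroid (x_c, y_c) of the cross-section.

Part | A | x̄ᵢ | ȳᵢ | A·x̄ᵢ | A·ȳᵢ
rectangular body | 28800.00 | 80.00 | 90.00 | 2304000.00 | 2592000.00
semicircular top | 10053.10 | 80.00 | 213.95 | 804247.72 | 2150890.70
triangular fin | 950.00 | 166.67 | 31.67 | 158333.33 | 30083.33
hole | -5541.77 | 59.00 | 107.00 | -326964.40 | -592969.33
Σ | 34261.33 |  |  | 2939616.66 | 4180004.70
x_c = 2939616.66 / 34261.33 = 85.80 cm
y_c = 4180004.70 / 34261.33 = 122.00 cm

x_c = 85.80 cm, y_c = 122.00 cm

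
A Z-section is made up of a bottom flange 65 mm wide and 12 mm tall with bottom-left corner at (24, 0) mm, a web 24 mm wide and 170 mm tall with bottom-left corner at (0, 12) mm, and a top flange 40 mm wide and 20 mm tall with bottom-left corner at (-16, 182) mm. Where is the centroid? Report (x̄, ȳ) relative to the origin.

Part | A | x̄ᵢ | ȳᵢ | A·x̄ᵢ | A·ȳᵢ
bottom flange | 780.00 | 56.50 | 6.00 | 44070.00 | 4680.00
web | 4080.00 | 12.00 | 97.00 | 48960.00 | 395760.00
top flange | 800.00 | 4.00 | 192.00 | 3200.00 | 153600.00
Σ | 5660.00 |  |  | 96230.00 | 554040.00
x̄ = 96230.00 / 5660.00 = 17.00 mm
ȳ = 554040.00 / 5660.00 = 97.89 mm

x̄ = 17.00 mm, ȳ = 97.89 mm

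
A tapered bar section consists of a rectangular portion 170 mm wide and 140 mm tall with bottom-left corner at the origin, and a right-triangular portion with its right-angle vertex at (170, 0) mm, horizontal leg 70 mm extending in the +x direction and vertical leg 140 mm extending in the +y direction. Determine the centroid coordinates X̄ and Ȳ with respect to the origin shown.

X̄ = 103.50 mm, Ȳ = 66.02 mm

Part | A | x̄ᵢ | ȳᵢ | A·x̄ᵢ | A·ȳᵢ
rectangular portion | 23800.00 | 85.00 | 70.00 | 2023000.00 | 1666000.00
triangular portion | 4900.00 | 193.33 | 46.67 | 947333.33 | 228666.67
Σ | 28700.00 |  |  | 2970333.33 | 1894666.67
X̄ = 2970333.33 / 28700.00 = 103.50 mm
Ȳ = 1894666.67 / 28700.00 = 66.02 mm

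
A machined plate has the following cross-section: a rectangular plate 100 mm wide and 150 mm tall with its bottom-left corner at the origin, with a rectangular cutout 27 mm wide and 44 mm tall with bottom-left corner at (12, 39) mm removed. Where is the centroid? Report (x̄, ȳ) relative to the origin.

x̄ = 52.11 mm, ȳ = 76.20 mm

plate: A = 100 × 150 = 15000.00, centroid at (50.00, 75.00).
hole: A = −(27 × 44) = -1188.00, centroid at (25.50, 61.00).
ΣA = 13812.00 mm², ΣAx̄ = 719706.00 mm³, ΣAȳ = 1052532.00 mm³.
x̄ = 719706.00/13812.00 = 52.11 mm; ȳ = 1052532.00/13812.00 = 76.20 mm.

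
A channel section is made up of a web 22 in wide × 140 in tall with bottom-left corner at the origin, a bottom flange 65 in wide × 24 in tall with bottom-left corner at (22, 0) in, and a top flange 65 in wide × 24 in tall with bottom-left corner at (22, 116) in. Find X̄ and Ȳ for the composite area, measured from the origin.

X̄ = 32.89 in, Ȳ = 70.00 in

web: A = 22 × 140 = 3080.00, centroid at (11.00, 70.00).
bottom flange: A = 65 × 24 = 1560.00, centroid at (54.50, 12.00).
top flange: A = 65 × 24 = 1560.00, centroid at (54.50, 128.00).
ΣA = 6200.00 in², ΣAX̄ = 203920.00 in³, ΣAȲ = 434000.00 in³.
X̄ = 203920.00/6200.00 = 32.89 in; Ȳ = 434000.00/6200.00 = 70.00 in.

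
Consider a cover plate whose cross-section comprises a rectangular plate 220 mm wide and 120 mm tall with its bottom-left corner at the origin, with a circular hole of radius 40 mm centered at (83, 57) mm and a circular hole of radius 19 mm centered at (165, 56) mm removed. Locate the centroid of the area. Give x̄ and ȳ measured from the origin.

x̄ = 113.62 mm, ȳ = 60.97 mm

plate: A = 220 × 120 = 26400.00, centroid at (110.00, 60.00).
hole 1: A = −π·40² = -5026.55, centroid at (83.00, 57.00).
hole 2: A = −π·19² = -1134.11, centroid at (165.00, 56.00).
ΣA = 20239.34 mm²
ΣAx̄ = (26400.00)(110.00) + (-5026.55)(83.00) + (-1134.11)(165.00) = 2299667.53 mm³
ΣAȳ = (26400.00)(60.00) + (-5026.55)(57.00) + (-1134.11)(56.00) = 1233976.31 mm³
x̄ = 2299667.53 / 20239.34 = 113.62 mm
ȳ = 1233976.31 / 20239.34 = 60.97 mm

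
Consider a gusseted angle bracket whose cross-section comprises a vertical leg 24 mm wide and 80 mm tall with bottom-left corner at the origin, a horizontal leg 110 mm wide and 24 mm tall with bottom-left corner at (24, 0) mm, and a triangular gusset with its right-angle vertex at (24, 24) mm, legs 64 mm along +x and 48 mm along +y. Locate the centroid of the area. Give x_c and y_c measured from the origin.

vertical leg: A = 24 × 80 = 1920.00, centroid at (12.00, 40.00).
horizontal leg: A = 110 × 24 = 2640.00, centroid at (79.00, 12.00).
gusset: A = ½·64·48 = 1536.00, centroid at (45.33, 40.00).
ΣA = 6096.00 mm², ΣAx_c = 301232.00 mm³, ΣAy_c = 169920.00 mm³.
x_c = 301232.00/6096.00 = 49.41 mm; y_c = 169920.00/6096.00 = 27.87 mm.

x_c = 49.41 mm, y_c = 27.87 mm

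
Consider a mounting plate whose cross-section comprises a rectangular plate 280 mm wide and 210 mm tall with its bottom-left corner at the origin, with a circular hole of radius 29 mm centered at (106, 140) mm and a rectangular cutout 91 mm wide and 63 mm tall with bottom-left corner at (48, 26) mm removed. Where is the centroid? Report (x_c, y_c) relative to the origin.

plate: A = 280 × 210 = 58800.00, centroid at (140.00, 105.00).
hole 1: A = −π·29² = -2642.08, centroid at (106.00, 140.00).
hole 2: A = −(91 × 63) = -5733.00, centroid at (93.50, 57.50).
ΣA = 50424.92 mm², ΣAx_c = 7415904.08 mm³, ΣAy_c = 5474461.38 mm³.
x_c = 7415904.08/50424.92 = 147.07 mm; y_c = 5474461.38/50424.92 = 108.57 mm.

x_c = 147.07 mm, y_c = 108.57 mm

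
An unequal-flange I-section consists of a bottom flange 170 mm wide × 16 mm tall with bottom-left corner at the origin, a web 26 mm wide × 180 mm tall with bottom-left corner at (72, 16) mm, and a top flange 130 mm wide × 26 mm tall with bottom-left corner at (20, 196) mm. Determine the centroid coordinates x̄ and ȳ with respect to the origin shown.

x̄ = 85.00 mm, ȳ = 113.57 mm

bottom flange: A = 170 × 16 = 2720.00, centroid at (85.00, 8.00).
web: A = 26 × 180 = 4680.00, centroid at (85.00, 106.00).
top flange: A = 130 × 26 = 3380.00, centroid at (85.00, 209.00).
ΣA = 10780.00 mm²
ΣAx̄ = (2720.00)(85.00) + (4680.00)(85.00) + (3380.00)(85.00) = 916300.00 mm³
ΣAȳ = (2720.00)(8.00) + (4680.00)(106.00) + (3380.00)(209.00) = 1224260.00 mm³
x̄ = 916300.00 / 10780.00 = 85.00 mm
ȳ = 1224260.00 / 10780.00 = 113.57 mm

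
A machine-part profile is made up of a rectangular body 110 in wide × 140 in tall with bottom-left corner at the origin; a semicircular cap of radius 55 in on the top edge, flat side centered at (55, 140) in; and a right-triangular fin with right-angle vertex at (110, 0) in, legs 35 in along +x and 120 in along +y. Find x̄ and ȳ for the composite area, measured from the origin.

x̄ = 61.29 in, ȳ = 87.10 in

rectangular body: A = 110 × 140 = 15400.00, centroid at (55.00, 70.00).
semicircular top: A = ½π·55² = 4751.66, centroid at (55.00, 163.34).
triangular fin: A = ½·35·120 = 2100.00, centroid at (121.67, 40.00).
ΣA = 22251.66 in², ΣAx̄ = 1363841.24 in³, ΣAȳ = 1938148.91 in³.
x̄ = 1363841.24/22251.66 = 61.29 in; ȳ = 1938148.91/22251.66 = 87.10 in.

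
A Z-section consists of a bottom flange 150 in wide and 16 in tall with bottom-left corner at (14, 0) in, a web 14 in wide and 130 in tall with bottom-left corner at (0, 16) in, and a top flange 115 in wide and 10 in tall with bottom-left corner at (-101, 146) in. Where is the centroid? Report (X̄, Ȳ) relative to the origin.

bottom flange: A = 150 × 16 = 2400.00, centroid at (89.00, 8.00).
web: A = 14 × 130 = 1820.00, centroid at (7.00, 81.00).
top flange: A = 115 × 10 = 1150.00, centroid at (-43.50, 151.00).
ΣA = 5370.00 in², ΣAX̄ = 176315.00 in³, ΣAȲ = 340270.00 in³.
X̄ = 176315.00/5370.00 = 32.83 in; Ȳ = 340270.00/5370.00 = 63.36 in.

X̄ = 32.83 in, Ȳ = 63.36 in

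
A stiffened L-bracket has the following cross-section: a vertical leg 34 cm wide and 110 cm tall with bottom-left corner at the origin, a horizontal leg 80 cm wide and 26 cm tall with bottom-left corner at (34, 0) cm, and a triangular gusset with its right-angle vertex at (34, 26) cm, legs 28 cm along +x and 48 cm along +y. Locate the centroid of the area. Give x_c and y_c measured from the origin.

vertical leg: A = 34 × 110 = 3740.00, centroid at (17.00, 55.00).
horizontal leg: A = 80 × 26 = 2080.00, centroid at (74.00, 13.00).
gusset: A = ½·28·48 = 672.00, centroid at (43.33, 42.00).
ΣA = 6492.00 cm², ΣAx_c = 246620.00 cm³, ΣAy_c = 260964.00 cm³.
x_c = 246620.00/6492.00 = 37.99 cm; y_c = 260964.00/6492.00 = 40.20 cm.

x_c = 37.99 cm, y_c = 40.20 cm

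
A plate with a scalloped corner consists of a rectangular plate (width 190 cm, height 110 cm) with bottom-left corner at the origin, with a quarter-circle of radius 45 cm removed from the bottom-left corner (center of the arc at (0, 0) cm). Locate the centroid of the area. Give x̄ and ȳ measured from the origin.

x̄ = 101.25 cm, ȳ = 57.96 cm

Part | A | x̄ᵢ | ȳᵢ | A·x̄ᵢ | A·ȳᵢ
plate | 20900.00 | 95.00 | 55.00 | 1985500.00 | 1149500.00
removed quarter-circle | -1590.43 | 19.10 | 19.10 | -30375.00 | -30375.00
Σ | 19309.57 |  |  | 1955125.00 | 1119125.00
x̄ = 1955125.00 / 19309.57 = 101.25 cm
ȳ = 1119125.00 / 19309.57 = 57.96 cm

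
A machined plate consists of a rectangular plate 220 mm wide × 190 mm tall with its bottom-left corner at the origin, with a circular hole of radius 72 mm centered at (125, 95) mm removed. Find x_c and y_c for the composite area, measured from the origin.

x_c = 100.43 mm, y_c = 95.00 mm

plate: A = 220 × 190 = 41800.00, centroid at (110.00, 95.00).
hole: A = −π·72² = -16286.02, centroid at (125.00, 95.00).
ΣA = 25513.98 mm²
ΣAx_c = (41800.00)(110.00) + (-16286.02)(125.00) = 2562247.96 mm³
ΣAy_c = (41800.00)(95.00) + (-16286.02)(95.00) = 2423828.45 mm³
x_c = 2562247.96 / 25513.98 = 100.43 mm
y_c = 2423828.45 / 25513.98 = 95.00 mm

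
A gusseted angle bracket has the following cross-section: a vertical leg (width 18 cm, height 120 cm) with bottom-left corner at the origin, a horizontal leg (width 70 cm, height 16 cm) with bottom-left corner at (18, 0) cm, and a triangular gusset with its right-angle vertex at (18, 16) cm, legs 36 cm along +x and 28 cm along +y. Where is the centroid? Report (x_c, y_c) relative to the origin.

x_c = 24.82 cm, y_c = 39.99 cm

vertical leg: A = 18 × 120 = 2160.00, centroid at (9.00, 60.00).
horizontal leg: A = 70 × 16 = 1120.00, centroid at (53.00, 8.00).
gusset: A = ½·36·28 = 504.00, centroid at (30.00, 25.33).
ΣA = 3784.00 cm²
ΣAx_c = (2160.00)(9.00) + (1120.00)(53.00) + (504.00)(30.00) = 93920.00 cm³
ΣAy_c = (2160.00)(60.00) + (1120.00)(8.00) + (504.00)(25.33) = 151328.00 cm³
x_c = 93920.00 / 3784.00 = 24.82 cm
y_c = 151328.00 / 3784.00 = 39.99 cm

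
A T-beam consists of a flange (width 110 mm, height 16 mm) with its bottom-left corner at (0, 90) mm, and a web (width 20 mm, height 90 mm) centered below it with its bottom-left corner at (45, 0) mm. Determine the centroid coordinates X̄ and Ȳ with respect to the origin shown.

Part | A | x̄ᵢ | ȳᵢ | A·x̄ᵢ | A·ȳᵢ
web | 1800.00 | 55.00 | 45.00 | 99000.00 | 81000.00
flange | 1760.00 | 55.00 | 98.00 | 96800.00 | 172480.00
Σ | 3560.00 |  |  | 195800.00 | 253480.00
X̄ = 195800.00 / 3560.00 = 55.00 mm
Ȳ = 253480.00 / 3560.00 = 71.20 mm

X̄ = 55.00 mm, Ȳ = 71.20 mm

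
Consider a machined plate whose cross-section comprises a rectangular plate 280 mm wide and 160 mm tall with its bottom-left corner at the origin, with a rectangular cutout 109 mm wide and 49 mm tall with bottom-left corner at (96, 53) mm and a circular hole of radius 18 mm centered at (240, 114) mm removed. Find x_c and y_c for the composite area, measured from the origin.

plate: A = 280 × 160 = 44800.00, centroid at (140.00, 80.00).
hole 1: A = −(109 × 49) = -5341.00, centroid at (150.50, 77.50).
hole 2: A = −π·18² = -1017.88, centroid at (240.00, 114.00).
ΣA = 38441.12 mm²
ΣAx_c = (44800.00)(140.00) + (-5341.00)(150.50) + (-1017.88)(240.00) = 5223889.26 mm³
ΣAy_c = (44800.00)(80.00) + (-5341.00)(77.50) + (-1017.88)(114.00) = 3054034.63 mm³
x_c = 5223889.26 / 38441.12 = 135.89 mm
y_c = 3054034.63 / 38441.12 = 79.45 mm

x_c = 135.89 mm, y_c = 79.45 mm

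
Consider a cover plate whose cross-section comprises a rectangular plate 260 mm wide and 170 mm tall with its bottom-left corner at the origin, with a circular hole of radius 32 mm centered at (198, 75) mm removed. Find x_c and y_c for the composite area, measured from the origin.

Part | A | x̄ᵢ | ȳᵢ | A·x̄ᵢ | A·ȳᵢ
plate | 44200.00 | 130.00 | 85.00 | 5746000.00 | 3757000.00
hole | -3216.99 | 198.00 | 75.00 | -636964.19 | -241274.32
Σ | 40983.01 |  |  | 5109035.81 | 3515725.68
x_c = 5109035.81 / 40983.01 = 124.66 mm
y_c = 3515725.68 / 40983.01 = 85.78 mm

x_c = 124.66 mm, y_c = 85.78 mm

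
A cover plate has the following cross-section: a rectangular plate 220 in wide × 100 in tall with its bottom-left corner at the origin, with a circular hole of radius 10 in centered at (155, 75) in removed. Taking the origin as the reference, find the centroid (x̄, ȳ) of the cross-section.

plate: A = 220 × 100 = 22000.00, centroid at (110.00, 50.00).
hole: A = −π·10² = -314.16, centroid at (155.00, 75.00).
ΣA = 21685.84 in², ΣAx̄ = 2371305.31 in³, ΣAȳ = 1076438.06 in³.
x̄ = 2371305.31/21685.84 = 109.35 in; ȳ = 1076438.06/21685.84 = 49.64 in.

x̄ = 109.35 in, ȳ = 49.64 in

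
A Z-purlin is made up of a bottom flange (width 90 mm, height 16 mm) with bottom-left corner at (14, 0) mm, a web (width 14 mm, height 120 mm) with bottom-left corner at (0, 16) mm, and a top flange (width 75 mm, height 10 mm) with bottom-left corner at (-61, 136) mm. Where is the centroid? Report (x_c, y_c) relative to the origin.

Part | A | x̄ᵢ | ȳᵢ | A·x̄ᵢ | A·ȳᵢ
bottom flange | 1440.00 | 59.00 | 8.00 | 84960.00 | 11520.00
web | 1680.00 | 7.00 | 76.00 | 11760.00 | 127680.00
top flange | 750.00 | -23.50 | 141.00 | -17625.00 | 105750.00
Σ | 3870.00 |  |  | 79095.00 | 244950.00
x_c = 79095.00 / 3870.00 = 20.44 mm
y_c = 244950.00 / 3870.00 = 63.29 mm

x_c = 20.44 mm, y_c = 63.29 mm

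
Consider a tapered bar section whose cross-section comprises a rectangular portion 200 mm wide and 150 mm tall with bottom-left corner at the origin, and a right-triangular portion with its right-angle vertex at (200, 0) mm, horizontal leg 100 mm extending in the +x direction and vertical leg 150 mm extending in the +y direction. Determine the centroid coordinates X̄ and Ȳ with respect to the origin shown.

X̄ = 126.67 mm, Ȳ = 70.00 mm

rectangular portion: A = 200 × 150 = 30000.00, centroid at (100.00, 75.00).
triangular portion: A = ½·100·150 = 7500.00, centroid at (233.33, 50.00).
ΣA = 37500.00 mm²
ΣAX̄ = (30000.00)(100.00) + (7500.00)(233.33) = 4750000.00 mm³
ΣAȲ = (30000.00)(75.00) + (7500.00)(50.00) = 2625000.00 mm³
X̄ = 4750000.00 / 37500.00 = 126.67 mm
Ȳ = 2625000.00 / 37500.00 = 70.00 mm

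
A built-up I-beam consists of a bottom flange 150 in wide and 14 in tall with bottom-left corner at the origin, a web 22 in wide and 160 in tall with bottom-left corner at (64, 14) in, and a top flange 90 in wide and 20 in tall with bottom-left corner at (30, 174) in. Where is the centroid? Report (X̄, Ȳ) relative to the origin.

X̄ = 75.00 in, Ȳ = 91.21 in

bottom flange: A = 150 × 14 = 2100.00, centroid at (75.00, 7.00).
web: A = 22 × 160 = 3520.00, centroid at (75.00, 94.00).
top flange: A = 90 × 20 = 1800.00, centroid at (75.00, 184.00).
ΣA = 7420.00 in², ΣAX̄ = 556500.00 in³, ΣAȲ = 676780.00 in³.
X̄ = 556500.00/7420.00 = 75.00 in; Ȳ = 676780.00/7420.00 = 91.21 in.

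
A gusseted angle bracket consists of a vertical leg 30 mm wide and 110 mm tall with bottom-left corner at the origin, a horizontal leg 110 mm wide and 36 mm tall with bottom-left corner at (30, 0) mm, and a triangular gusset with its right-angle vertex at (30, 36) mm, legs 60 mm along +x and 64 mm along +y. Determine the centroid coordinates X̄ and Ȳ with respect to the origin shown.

X̄ = 52.52 mm, Ȳ = 39.53 mm

vertical leg: A = 30 × 110 = 3300.00, centroid at (15.00, 55.00).
horizontal leg: A = 110 × 36 = 3960.00, centroid at (85.00, 18.00).
gusset: A = ½·60·64 = 1920.00, centroid at (50.00, 57.33).
ΣA = 9180.00 mm²
ΣAX̄ = (3300.00)(15.00) + (3960.00)(85.00) + (1920.00)(50.00) = 482100.00 mm³
ΣAȲ = (3300.00)(55.00) + (3960.00)(18.00) + (1920.00)(57.33) = 362860.00 mm³
X̄ = 482100.00 / 9180.00 = 52.52 mm
Ȳ = 362860.00 / 9180.00 = 39.53 mm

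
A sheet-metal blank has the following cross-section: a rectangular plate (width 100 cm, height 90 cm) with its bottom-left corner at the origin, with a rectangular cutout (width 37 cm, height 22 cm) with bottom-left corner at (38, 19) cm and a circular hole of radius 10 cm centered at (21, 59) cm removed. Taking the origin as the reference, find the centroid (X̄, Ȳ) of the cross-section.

X̄ = 50.49 cm, Ȳ = 45.99 cm

plate: A = 100 × 90 = 9000.00, centroid at (50.00, 45.00).
hole 1: A = −(37 × 22) = -814.00, centroid at (56.50, 30.00).
hole 2: A = −π·10² = -314.16, centroid at (21.00, 59.00).
ΣA = 7871.84 cm²
ΣAX̄ = (9000.00)(50.00) + (-814.00)(56.50) + (-314.16)(21.00) = 397411.66 cm³
ΣAȲ = (9000.00)(45.00) + (-814.00)(30.00) + (-314.16)(59.00) = 362044.60 cm³
X̄ = 397411.66 / 7871.84 = 50.49 cm
Ȳ = 362044.60 / 7871.84 = 45.99 cm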